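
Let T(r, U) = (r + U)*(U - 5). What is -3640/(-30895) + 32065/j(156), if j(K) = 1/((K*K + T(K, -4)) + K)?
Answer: 4581549680468/6179 ≈ 7.4147e+8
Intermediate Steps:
T(r, U) = (-5 + U)*(U + r) (T(r, U) = (U + r)*(-5 + U) = (-5 + U)*(U + r))
j(K) = 1/(36 + K² - 8*K) (j(K) = 1/((K*K + ((-4)² - 5*(-4) - 5*K - 4*K)) + K) = 1/((K² + (16 + 20 - 5*K - 4*K)) + K) = 1/((K² + (36 - 9*K)) + K) = 1/((36 + K² - 9*K) + K) = 1/(36 + K² - 8*K))
-3640/(-30895) + 32065/j(156) = -3640/(-30895) + 32065/(1/(36 + 156² - 8*156)) = -3640*(-1/30895) + 32065/(1/(36 + 24336 - 1248)) = 728/6179 + 32065/(1/23124) = 728/6179 + 32065*23124 = 728/6179 + 741471060 = 4581549680468/6179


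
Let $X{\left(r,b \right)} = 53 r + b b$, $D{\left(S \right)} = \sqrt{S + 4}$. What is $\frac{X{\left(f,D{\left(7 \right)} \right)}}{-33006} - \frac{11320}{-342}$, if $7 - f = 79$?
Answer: $\frac{62488205}{1881342} \approx 33.215$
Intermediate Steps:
$f = -72$ ($f = 7 - 79 = -72$)
$D{\left(S \right)} = \sqrt{4 + S}$
$X{\left(r,b \right)} = b^{2} + 53 r$ ($X{\left(r,b \right)} = 53 r + b^{2} = b^{2} + 53 r$)
$\frac{X{\left(f,D{\left(7 \right)} \right)}}{-33006} - \frac{11320}{-342} = \frac{\left(\sqrt{4 + 7}\right)^{2} + 53 \left(-72\right)}{-33006} - \frac{11320}{-342} = \left(\left(\sqrt{11}\right)^{2} - 3816\right) \left(- \frac{1}{33006}\right) - - \frac{5660}{171} = \left(11 - 3816\right) \left(- \frac{1}{33006}\right) + \frac{5660}{171} = \left(-3805\right) \left(- \frac{1}{33006}\right) + \frac{5660}{171} = \frac{3805}{33006} + \frac{5660}{171} = \frac{62488205}{1881342}$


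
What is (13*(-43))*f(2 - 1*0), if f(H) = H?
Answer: -1118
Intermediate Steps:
(13*(-43))*f(2 - 1*0) = (13*(-43))*(2 - 1*0) = -559*(2 + 0) = -559*2 = -1118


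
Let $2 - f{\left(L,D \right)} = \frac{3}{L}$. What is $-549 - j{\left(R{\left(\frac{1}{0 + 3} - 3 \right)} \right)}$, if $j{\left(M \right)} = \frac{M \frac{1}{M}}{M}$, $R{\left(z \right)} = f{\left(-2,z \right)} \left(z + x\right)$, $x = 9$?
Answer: $- \frac{73023}{133} \approx -549.04$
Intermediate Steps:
$f{\left(L,D \right)} = 2 - \frac{3}{L}$
$R{\left(z \right)} = \frac{63}{2} + \frac{7 z}{2}$ ($R{\left(z \right)} = \left(2 - \frac{3}{-2}\right) \left(z + 9\right) = \left(2 - - \frac{3}{2}\right) \left(9 + z\right) = \left(2 + \frac{3}{2}\right) \left(9 + z\right) = \frac{7 \left(9 + z\right)}{2} = \frac{63}{2} + \frac{7 z}{2}$)
$j{\left(M \right)} = \frac{1}{M}$ ($j{\left(M \right)} = 1 \frac{1}{M} = \frac{1}{M}$)
$-549 - j{\left(R{\left(\frac{1}{0 + 3} - 3 \right)} \right)} = -549 - \frac{1}{\frac{63}{2} + \frac{7 \left(\frac{1}{0 + 3} - 3\right)}{2}} = -549 - \frac{1}{\frac{63}{2} + \frac{7 \left(\frac{1}{3} - 3\right)}{2}} = -549 - \frac{1}{\frac{63}{2} + \frac{7}{2} \left(- \frac{8}{3}\right)} = -549 - \frac{1}{\frac{63}{2} - \frac{28}{3}} = -549 - \frac{1}{\frac{133}{6}} = -549 - \frac{6}{133} = - \frac{73023}{133}$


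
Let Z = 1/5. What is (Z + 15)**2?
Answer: 5776/25 ≈ 231.04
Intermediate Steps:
Z = 1/5 ≈ 0.20000
(Z + 15)**2 = (1/5 + 15)**2 = (76/5)**2 = 5776/25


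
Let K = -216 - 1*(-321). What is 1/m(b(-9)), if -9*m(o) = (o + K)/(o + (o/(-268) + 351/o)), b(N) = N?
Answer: 38565/8576 ≈ 4.4968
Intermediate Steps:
K = 105 (K = -216 + 321 = 105)
m(o) = -(105 + o)/(9*(351/o + 267*o/268)) (m(o) = -(o + 105)/(9*(o + (o/(-268) + 351/o))) = -(105 + o)/(9*(o + (o*(-1/268) + 351/o))) = -(105 + o)/(9*(o + (-o/268 + 351/o))) = -(105 + o)/(9*(o + (351/o - o/268))) = -(105 + o)/(9*(351/o + 267*o/268)))
1/m(b(-9)) = 1/(-268*(-9)*(105 - 9)/(846612 + 2403*(-9)²)) = 1/(-268*(-9)*96/(846612 + 2403*81)) = 1/(-268*(-9)*96/(846612 + 194643)) = 1/(-268*(-9)*96/1041255) = 1/(-268*(-9)*1/1041255*96) = 1/(8576/38565) = 38565/8576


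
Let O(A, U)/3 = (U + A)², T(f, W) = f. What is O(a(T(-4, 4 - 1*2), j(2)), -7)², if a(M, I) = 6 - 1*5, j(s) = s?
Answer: 11664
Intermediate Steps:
a(M, I) = 1 (a(M, I) = 6 - 5 = 1)
O(A, U) = 3*(A + U)² (O(A, U) = 3*(U + A)² = 3*(A + U)²)
O(a(T(-4, 4 - 1*2), j(2)), -7)² = (3*(1 - 7)²)² = (3*(-6)²)² = (3*36)² = 108² = 11664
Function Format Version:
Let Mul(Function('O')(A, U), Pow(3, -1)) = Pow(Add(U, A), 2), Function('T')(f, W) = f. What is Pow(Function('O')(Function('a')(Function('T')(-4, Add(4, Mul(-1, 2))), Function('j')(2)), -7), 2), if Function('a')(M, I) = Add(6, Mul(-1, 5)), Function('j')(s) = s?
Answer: 11664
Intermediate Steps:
Function('a')(M, I) = 1 (Function('a')(M, I) = Add(6, -5) = 1)
Function('O')(A, U) = Mul(3, Pow(Add(A, U), 2)) (Function('O')(A, U) = Mul(3, Pow(Add(U, A), 2)) = Mul(3, Pow(Add(A, U), 2)))
Pow(Function('O')(Function('a')(Function('T')(-4, Add(4, Mul(-1, 2))), Function('j')(2)), -7), 2) = Pow(Mul(3, Pow(Add(1, -7), 2)), 2) = Pow(Mul(3, Pow(-6, 2)), 2) = Pow(Mul(3, 36), 2) = Pow(108, 2) = 11664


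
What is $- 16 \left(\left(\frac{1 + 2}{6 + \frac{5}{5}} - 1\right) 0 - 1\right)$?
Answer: $16$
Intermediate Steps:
$- 16 \left(\left(\frac{1 + 2}{6 + \frac{5}{5}} - 1\right) 0 - 1\right) = - 16 \left(\left(\frac{3}{6 + 5 \cdot \frac{1}{5}} - 1\right) 0 - 1\right) = - 16 \left(\left(\frac{3}{6 + 1} - 1\right) 0 - 1\right) = - 16 \left(\left(\frac{3}{7} - 1\right) 0 - 1\right) = - 16 \left(\left(- \frac{4}{7}\right) 0 - 1\right) = - 16 \left(0 - 1\right) = \left(-16\right) \left(-1\right) = 16$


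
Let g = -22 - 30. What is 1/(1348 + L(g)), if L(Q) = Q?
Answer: 1/1296 ≈ 0.00077160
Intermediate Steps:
g = -52
1/(1348 + L(g)) = 1/(1348 - 52) = 1/1296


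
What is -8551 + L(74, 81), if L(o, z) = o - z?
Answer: -8558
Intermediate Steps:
-8551 + L(74, 81) = -8551 + (74 - 1*81) = -8551 + (74 - 81) = -8551 - 7 = -8558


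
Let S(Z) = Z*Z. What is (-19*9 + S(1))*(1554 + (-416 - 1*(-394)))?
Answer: -260440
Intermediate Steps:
S(Z) = Z**2
(-19*9 + S(1))*(1554 + (-416 - 1*(-394))) = (-19*9 + 1**2)*(1554 + (-416 - 1*(-394))) = (-171 + 1)*(1554 + (-416 + 394)) = -170*(1554 - 22) = -170*1532 = -260440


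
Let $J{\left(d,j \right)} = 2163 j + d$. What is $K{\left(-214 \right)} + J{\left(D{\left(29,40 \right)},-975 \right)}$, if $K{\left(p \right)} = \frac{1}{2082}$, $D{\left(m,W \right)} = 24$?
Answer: $- \frac{4390731881}{2082} \approx -2.1089 \cdot 10^{6}$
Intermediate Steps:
$K{\left(p \right)} = \frac{1}{2082}$
$J{\left(d,j \right)} = d + 2163 j$
$K{\left(-214 \right)} + J{\left(D{\left(29,40 \right)},-975 \right)} = \frac{1}{2082} + \left(24 + 2163 \left(-975\right)\right) = \frac{1}{2082} + \left(24 - 2108925\right) = \frac{1}{2082} - 2108901 = - \frac{4390731881}{2082}$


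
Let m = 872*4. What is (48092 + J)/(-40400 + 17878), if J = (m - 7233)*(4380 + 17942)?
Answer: 41773899/11261 ≈ 3709.6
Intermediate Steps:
m = 3488
J = -83595890 (J = (3488 - 7233)*(4380 + 17942) = -3745*22322 = -83595890)
(48092 + J)/(-40400 + 17878) = (48092 - 83595890)/(-40400 + 17878) = -83547798/(-22522) = -83547798*(-1/22522) = 41773899/11261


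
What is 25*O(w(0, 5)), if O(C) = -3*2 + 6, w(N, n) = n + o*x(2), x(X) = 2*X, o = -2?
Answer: 0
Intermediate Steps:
w(N, n) = -8 + n (w(N, n) = n - 4*2 = n - 2*4 = n - 8 = -8 + n)
O(C) = 0 (O(C) = -6 + 6 = 0)
25*O(w(0, 5)) = 25*0 = 0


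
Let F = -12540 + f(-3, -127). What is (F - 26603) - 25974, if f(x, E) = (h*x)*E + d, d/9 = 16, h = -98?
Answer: -102311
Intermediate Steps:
d = 144 (d = 9*16 = 144)
f(x, E) = 144 - 98*E*x (f(x, E) = (-98*x)*E + 144 = -98*E*x + 144 = 144 - 98*E*x)
F = -49734 (F = -12540 + (144 - 98*(-127)*(-3)) = -12540 + (144 - 37338) = -12540 - 37194 = -49734)
(F - 26603) - 25974 = (-49734 - 26603) - 25974 = -76337 - 25974 = -102311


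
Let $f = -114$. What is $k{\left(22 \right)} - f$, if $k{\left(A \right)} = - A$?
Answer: $92$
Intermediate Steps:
$k{\left(22 \right)} - f = \left(-1\right) 22 - -114 = -22 + 114 = 92$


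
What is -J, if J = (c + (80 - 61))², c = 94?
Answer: -12769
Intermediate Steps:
J = 12769 (J = (94 + (80 - 61))² = (94 + 19)² = 113² = 12769)
-J = -1*12769 = -12769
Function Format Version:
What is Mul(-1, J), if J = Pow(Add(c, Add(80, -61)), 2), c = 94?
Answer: -12769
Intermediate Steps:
J = 12769 (J = Pow(Add(94, Add(80, -61)), 2) = Pow(Add(94, 19), 2) = Pow(113, 2) = 12769)
Mul(-1, J) = Mul(-1, 12769) = -12769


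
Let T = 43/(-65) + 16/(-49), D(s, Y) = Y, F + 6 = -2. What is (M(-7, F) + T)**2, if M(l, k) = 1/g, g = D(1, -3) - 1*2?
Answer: 14318656/10144225 ≈ 1.4115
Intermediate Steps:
F = -8 (F = -6 - 2 = -8)
T = -3147/3185 (T = 43*(-1/65) + 16*(-1/49) = -43/65 - 16/49 = -3147/3185 ≈ -0.98807)
g = -5 (g = -3 - 1*2 = -3 - 2 = -5)
M(l, k) = -1/5 (M(l, k) = 1/(-5) = -1/5)
(M(-7, F) + T)**2 = (-1/5 - 3147/3185)**2 = (-3784/3185)**2 = 14318656/10144225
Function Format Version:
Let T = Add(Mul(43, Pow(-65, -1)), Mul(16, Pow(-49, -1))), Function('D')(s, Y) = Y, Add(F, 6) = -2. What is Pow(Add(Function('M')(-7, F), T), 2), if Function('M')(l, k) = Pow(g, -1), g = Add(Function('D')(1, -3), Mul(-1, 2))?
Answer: Rational(14318656, 10144225) ≈ 1.4115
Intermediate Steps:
F = -8 (F = Add(-6, -2) = -8)
T = Rational(-3147, 3185) (T = Add(Mul(43, Rational(-1, 65)), Mul(16, Rational(-1, 49))) = Add(Rational(-43, 65), Rational(-16, 49)) = Rational(-3147, 3185) ≈ -0.98807)
g = -5 (g = Add(-3, Mul(-1, 2)) = Add(-3, -2) = -5)
Function('M')(l, k) = Rational(-1, 5) (Function('M')(l, k) = Pow(-5, -1) = Rational(-1, 5))
Pow(Add(Function('M')(-7, F), T), 2) = Pow(Add(Rational(-1, 5), Rational(-3147, 3185)), 2) = Pow(Rational(-3784, 3185), 2) = Rational(14318656, 10144225)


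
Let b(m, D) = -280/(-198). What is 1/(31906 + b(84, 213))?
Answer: 99/3158834 ≈ 3.1341e-5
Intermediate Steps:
b(m, D) = 140/99 (b(m, D) = -280*(-1/198) = 140/99)
1/(31906 + b(84, 213)) = 1/(31906 + 140/99) = 1/(3158834/99) = 99/3158834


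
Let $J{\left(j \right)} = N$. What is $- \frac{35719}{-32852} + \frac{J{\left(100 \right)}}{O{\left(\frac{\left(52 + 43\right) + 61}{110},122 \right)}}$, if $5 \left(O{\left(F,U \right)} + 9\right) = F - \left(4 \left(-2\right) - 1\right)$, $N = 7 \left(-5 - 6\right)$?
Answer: $\frac{381789319}{31242252} \approx 12.22$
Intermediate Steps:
$N = -77$ ($N = 7 \left(-11\right) = -77$)
$J{\left(j \right)} = -77$
$O{\left(F,U \right)} = - \frac{36}{5} + \frac{F}{5}$ ($O{\left(F,U \right)} = -9 + \frac{F - \left(4 \left(-2\right) - 1\right)}{5} = -9 + \frac{F - \left(-8 - 1\right)}{5} = -9 + \frac{F - -9}{5} = -9 + \frac{F + 9}{5} = -9 + \frac{9 + F}{5} = -9 + \left(\frac{9}{5} + \frac{F}{5}\right) = - \frac{36}{5} + \frac{F}{5}$)
$- \frac{35719}{-32852} + \frac{J{\left(100 \right)}}{O{\left(\frac{\left(52 + 43\right) + 61}{110},122 \right)}} = - \frac{35719}{-32852} - \frac{77}{- \frac{36}{5} + \frac{\left(\left(52 + 43\right) + 61\right) \frac{1}{110}}{5}} = \left(-35719\right) \left(- \frac{1}{32852}\right) - \frac{77}{- \frac{36}{5} + \frac{\left(95 + 61\right) \frac{1}{110}}{5}} = \frac{35719}{32852} - \frac{77}{- \frac{36}{5} + \frac{156 \cdot \frac{1}{110}}{5}} = \frac{35719}{32852} - \frac{77}{- \frac{36}{5} + \frac{1}{5} \cdot \frac{78}{55}} = \frac{35719}{32852} - \frac{77}{- \frac{36}{5} + \frac{78}{275}} = \frac{35719}{32852} - \frac{77}{- \frac{1902}{275}} = \frac{35719}{32852} - - \frac{21175}{1902} = \frac{35719}{32852} + \frac{21175}{1902} = \frac{381789319}{31242252}$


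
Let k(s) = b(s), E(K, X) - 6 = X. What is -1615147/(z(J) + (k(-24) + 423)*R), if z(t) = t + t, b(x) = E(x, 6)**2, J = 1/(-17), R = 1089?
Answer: -27457499/10496869 ≈ -2.6158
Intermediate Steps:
E(K, X) = 6 + X
J = -1/17 ≈ -0.058824
b(x) = 144 (b(x) = (6 + 6)**2 = 12**2 = 144)
z(t) = 2*t
k(s) = 144
-1615147/(z(J) + (k(-24) + 423)*R) = -1615147/(2*(-1/17) + (144 + 423)*1089) = -1615147/(-2/17 + 567*1089) = -1615147/(-2/17 + 617463) = -1615147/10496869/17 = -1615147*17/10496869 = -27457499/10496869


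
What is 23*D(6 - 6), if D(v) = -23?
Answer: -529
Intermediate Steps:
23*D(6 - 6) = 23*(-23) = -529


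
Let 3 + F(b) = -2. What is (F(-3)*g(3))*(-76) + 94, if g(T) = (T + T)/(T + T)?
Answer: 474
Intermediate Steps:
g(T) = 1 (g(T) = (2*T)/((2*T)) = (2*T)*(1/(2*T)) = 1)
F(b) = -5 (F(b) = -3 - 2 = -5)
(F(-3)*g(3))*(-76) + 94 = -5*1*(-76) + 94 = -5*(-76) + 94 = 380 + 94 = 474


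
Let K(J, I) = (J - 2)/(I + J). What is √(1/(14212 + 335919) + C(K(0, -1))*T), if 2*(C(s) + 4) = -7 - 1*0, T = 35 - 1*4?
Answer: I*√114010295559206/700262 ≈ 15.248*I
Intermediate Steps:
K(J, I) = (-2 + J)/(I + J)
T = 31 (T = 35 - 4 = 31)
C(s) = -15/2 (C(s) = -4 + (-7 - 1*0)/2 = -4 + (-7 + 0)/2 = -4 + (½)*(-7) = -4 - 7/2 = -15/2)
√(1/(14212 + 335919) + C(K(0, -1))*T) = √(1/(14212 + 335919) - 15/2*31) = √(1/350131 - 465/2) = √(-162810913/700262) = I*√114010295559206/700262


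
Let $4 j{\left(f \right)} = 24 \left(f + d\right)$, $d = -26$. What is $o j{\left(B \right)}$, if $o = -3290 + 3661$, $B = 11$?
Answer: $-33390$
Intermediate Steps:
$j{\left(f \right)} = -156 + 6 f$ ($j{\left(f \right)} = \frac{24 \left(f - 26\right)}{4} = \frac{24 \left(-26 + f\right)}{4} = \frac{-624 + 24 f}{4} = -156 + 6 f$)
$o = 371$
$o j{\left(B \right)} = 371 \left(-156 + 6 \cdot 11\right) = 371 \left(-156 + 66\right) = 371 \left(-90\right) = -33390$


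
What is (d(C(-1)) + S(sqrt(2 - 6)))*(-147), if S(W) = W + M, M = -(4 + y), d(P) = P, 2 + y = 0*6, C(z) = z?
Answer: 441 - 294*I ≈ 441.0 - 294.0*I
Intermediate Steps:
y = -2 (y = -2 + 0*6 = -2 + 0 = -2)
M = -2 (M = -(4 - 2) = -1*2 = -2)
S(W) = -2 + W (S(W) = W - 2 = -2 + W)
(d(C(-1)) + S(sqrt(2 - 6)))*(-147) = (-1 + (-2 + sqrt(2 - 6)))*(-147) = (-1 + (-2 + sqrt(-4)))*(-147) = (-1 + (-2 + 2*I))*(-147) = (-3 + 2*I)*(-147) = 441 - 294*I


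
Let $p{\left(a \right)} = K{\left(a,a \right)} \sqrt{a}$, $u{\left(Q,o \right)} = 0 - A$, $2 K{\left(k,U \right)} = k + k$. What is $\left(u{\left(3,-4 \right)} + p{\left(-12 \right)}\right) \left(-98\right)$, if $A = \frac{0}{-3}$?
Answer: $2352 i \sqrt{3} \approx 4073.8 i$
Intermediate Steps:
$A = 0$ ($A = 0 \left(- \frac{1}{3}\right) = 0$)
$K{\left(k,U \right)} = k$ ($K{\left(k,U \right)} = \frac{k + k}{2} = \frac{2 k}{2} = k$)
$u{\left(Q,o \right)} = 0$ ($u{\left(Q,o \right)} = 0 - 0 = 0 + 0 = 0$)
$p{\left(a \right)} = a^{\frac{3}{2}}$ ($p{\left(a \right)} = a \sqrt{a} = a^{\frac{3}{2}}$)
$\left(u{\left(3,-4 \right)} + p{\left(-12 \right)}\right) \left(-98\right) = \left(0 + \left(-12\right)^{\frac{3}{2}}\right) \left(-98\right) = \left(0 - 24 i \sqrt{3}\right) \left(-98\right) = - 24 i \sqrt{3} \left(-98\right) = 2352 i \sqrt{3}$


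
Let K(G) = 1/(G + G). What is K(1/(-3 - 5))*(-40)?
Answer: 160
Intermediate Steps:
K(G) = 1/(2*G)
K(1/(-3 - 5))*(-40) = (1/(2*(1/(-3 - 5))))*(-40) = (1/(2*(1/(-8))))*(-40) = (1/(2*(-⅛)))*(-40) = ((½)*(-8))*(-40) = -4*(-40) = 160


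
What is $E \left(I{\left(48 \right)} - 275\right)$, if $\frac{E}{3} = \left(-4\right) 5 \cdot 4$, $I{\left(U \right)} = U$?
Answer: $54480$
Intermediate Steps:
$E = -240$ ($E = 3 \left(-4\right) 5 \cdot 4 = 3 \left(\left(-20\right) 4\right) = 3 \left(-80\right) = -240$)
$E \left(I{\left(48 \right)} - 275\right) = - 240 \left(48 - 275\right) = \left(-240\right) \left(-227\right) = 54480$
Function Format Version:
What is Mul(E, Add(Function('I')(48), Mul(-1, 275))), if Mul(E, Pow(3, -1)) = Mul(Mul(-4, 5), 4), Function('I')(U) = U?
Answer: 54480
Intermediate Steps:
E = -240 (E = Mul(3, Mul(Mul(-4, 5), 4)) = Mul(3, Mul(-20, 4)) = Mul(3, -80) = -240)
Mul(E, Add(Function('I')(48), Mul(-1, 275))) = Mul(-240, Add(48, Mul(-1, 275))) = Mul(-240, Add(48, -275)) = Mul(-240, -227) = 54480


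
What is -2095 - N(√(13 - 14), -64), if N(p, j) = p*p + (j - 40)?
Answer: -1990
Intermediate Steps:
N(p, j) = -40 + j + p² (N(p, j) = p² + (-40 + j) = -40 + j + p²)
-2095 - N(√(13 - 14), -64) = -2095 - (-40 - 64 + (√(13 - 14))²) = -2095 - (-40 - 64 + (√(-1))²) = -2095 - (-40 - 64 + I²) = -2095 - (-40 - 64 - 1) = -2095 - 1*(-105) = -2095 + 105 = -1990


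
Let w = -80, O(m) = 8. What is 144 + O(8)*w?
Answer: -496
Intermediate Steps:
144 + O(8)*w = 144 + 8*(-80) = 144 - 640 = -496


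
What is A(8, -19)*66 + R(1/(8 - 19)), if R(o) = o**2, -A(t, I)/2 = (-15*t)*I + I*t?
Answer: -33988415/121 ≈ -2.8090e+5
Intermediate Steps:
A(t, I) = 28*I*t (A(t, I) = -2*((-15*t)*I + I*t) = -2*(-15*I*t + I*t) = -(-28)*I*t = 28*I*t)
A(8, -19)*66 + R(1/(8 - 19)) = (28*(-19)*8)*66 + (1/(8 - 19))**2 = -4256*66 + (1/(-11))**2 = -280896 + (-1/11)**2 = -280896 + 1/121 = -33988415/121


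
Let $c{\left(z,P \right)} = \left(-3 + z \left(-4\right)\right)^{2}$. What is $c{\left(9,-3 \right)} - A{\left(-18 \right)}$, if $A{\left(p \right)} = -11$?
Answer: $1532$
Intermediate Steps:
$c{\left(z,P \right)} = \left(-3 - 4 z\right)^{2}$
$c{\left(9,-3 \right)} - A{\left(-18 \right)} = \left(3 + 4 \cdot 9\right)^{2} - -11 = \left(3 + 36\right)^{2} + 11 = 39^{2} + 11 = 1521 + 11 = 1532$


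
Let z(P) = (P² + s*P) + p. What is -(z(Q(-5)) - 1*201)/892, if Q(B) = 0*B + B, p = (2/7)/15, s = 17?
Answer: 27403/93660 ≈ 0.29258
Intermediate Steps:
p = 2/105 (p = (2*(⅐))*(1/15) = (2/7)*(1/15) = 2/105 ≈ 0.019048)
Q(B) = B (Q(B) = 0 + B = B)
z(P) = 2/105 + P² + 17*P (z(P) = (P² + 17*P) + 2/105 = 2/105 + P² + 17*P)
-(z(Q(-5)) - 1*201)/892 = -((2/105 + (-5)² + 17*(-5)) - 1*201)/892 = -((2/105 + 25 - 85) - 201)/892 = -(-6298/105 - 201)/892 = -(-27403)/(105*892) = -1*(-27403/93660) = 27403/93660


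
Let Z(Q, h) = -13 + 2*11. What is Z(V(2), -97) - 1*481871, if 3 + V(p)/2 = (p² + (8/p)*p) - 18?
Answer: -481862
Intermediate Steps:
V(p) = -26 + 2*p² (V(p) = -6 + 2*((p² + (8/p)*p) - 18) = -6 + 2*((p² + 8) - 18) = -6 + 2*((8 + p²) - 18) = -6 + 2*(-10 + p²) = -6 + (-20 + 2*p²) = -26 + 2*p²)
Z(Q, h) = 9 (Z(Q, h) = -13 + 22 = 9)
Z(V(2), -97) - 1*481871 = 9 - 1*481871 = 9 - 481871 = -481862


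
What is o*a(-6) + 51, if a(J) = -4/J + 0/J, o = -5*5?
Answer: 103/3 ≈ 34.333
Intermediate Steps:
o = -25
a(J) = -4/J (a(J) = -4/J + 0 = -4/J)
o*a(-6) + 51 = -(-100)/(-6) + 51 = -(-100)*(-1)/6 + 51 = -25*⅔ + 51 = -50/3 + 51 = 103/3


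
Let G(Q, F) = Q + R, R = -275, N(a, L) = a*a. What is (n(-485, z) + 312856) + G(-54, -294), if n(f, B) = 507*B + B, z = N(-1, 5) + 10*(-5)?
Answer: 287635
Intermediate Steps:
N(a, L) = a**2
G(Q, F) = -275 + Q (G(Q, F) = Q - 275 = -275 + Q)
z = -49 (z = (-1)**2 + 10*(-5) = 1 - 50 = -49)
n(f, B) = 508*B
(n(-485, z) + 312856) + G(-54, -294) = (508*(-49) + 312856) + (-275 - 54) = (-24892 + 312856) - 329 = 287964 - 329 = 287635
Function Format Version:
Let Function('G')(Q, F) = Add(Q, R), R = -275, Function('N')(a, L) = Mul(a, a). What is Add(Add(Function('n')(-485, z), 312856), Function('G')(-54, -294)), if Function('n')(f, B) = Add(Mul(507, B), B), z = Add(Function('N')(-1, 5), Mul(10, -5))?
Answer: 287635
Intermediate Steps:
Function('N')(a, L) = Pow(a, 2)
Function('G')(Q, F) = Add(-275, Q) (Function('G')(Q, F) = Add(Q, -275) = Add(-275, Q))
z = -49 (z = Add(Pow(-1, 2), Mul(10, -5)) = Add(1, -50) = -49)
Function('n')(f, B) = Mul(508, B)
Add(Add(Function('n')(-485, z), 312856), Function('G')(-54, -294)) = Add(Add(Mul(508, -49), 312856), Add(-275, -54)) = Add(Add(-24892, 312856), -329) = Add(287964, -329) = 287635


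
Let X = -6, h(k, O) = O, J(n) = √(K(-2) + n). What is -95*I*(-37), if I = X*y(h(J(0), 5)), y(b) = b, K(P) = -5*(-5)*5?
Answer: -105450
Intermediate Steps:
K(P) = 125 (K(P) = 25*5 = 125)
J(n) = √(125 + n)
I = -30 (I = -6*5 = -30)
-95*I*(-37) = -95*(-30)*(-37) = 2850*(-37) = -105450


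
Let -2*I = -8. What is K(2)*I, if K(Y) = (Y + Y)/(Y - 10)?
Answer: -2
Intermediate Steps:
I = 4 (I = -1/2*(-8) = 4)
K(Y) = 2*Y/(-10 + Y) (K(Y) = (2*Y)/(-10 + Y) = 2*Y/(-10 + Y))
K(2)*I = (2*2/(-10 + 2))*4 = (2*2/(-8))*4 = (2*2*(-1/8))*4 = -1/2*4 = -2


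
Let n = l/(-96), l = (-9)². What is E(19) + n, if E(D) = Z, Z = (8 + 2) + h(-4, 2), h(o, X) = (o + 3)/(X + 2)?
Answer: 285/32 ≈ 8.9063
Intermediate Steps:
l = 81
n = -27/32 (n = 81/(-96) = 81*(-1/96) = -27/32 ≈ -0.84375)
h(o, X) = (3 + o)/(2 + X)
Z = 39/4 (Z = (8 + 2) + (3 - 4)/(2 + 2) = 10 - 1/4 = 10 + (¼)*(-1) = 10 - ¼ = 39/4 ≈ 9.7500)
E(D) = 39/4
E(19) + n = 39/4 - 27/32 = 285/32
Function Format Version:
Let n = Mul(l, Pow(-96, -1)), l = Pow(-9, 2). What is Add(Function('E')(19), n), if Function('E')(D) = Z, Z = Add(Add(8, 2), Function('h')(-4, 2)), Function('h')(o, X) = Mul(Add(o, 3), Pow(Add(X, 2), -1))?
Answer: Rational(285, 32) ≈ 8.9063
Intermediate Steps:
l = 81
n = Rational(-27, 32) (n = Mul(81, Pow(-96, -1)) = Mul(81, Rational(-1, 96)) = Rational(-27, 32) ≈ -0.84375)
Function('h')(o, X) = Mul(Pow(Add(2, X), -1), Add(3, o)) (Function('h')(o, X) = Mul(Add(3, o), Pow(Add(2, X), -1)) = Mul(Pow(Add(2, X), -1), Add(3, o)))
Z = Rational(39, 4) (Z = Add(Add(8, 2), Mul(Pow(Add(2, 2), -1), Add(3, -4))) = Add(10, Mul(Pow(4, -1), -1)) = Add(10, Mul(Rational(1, 4), -1)) = Add(10, Rational(-1, 4)) = Rational(39, 4) ≈ 9.7500)
Function('E')(D) = Rational(39, 4)
Add(Function('E')(19), n) = Add(Rational(39, 4), Rational(-27, 32)) = Rational(285, 32)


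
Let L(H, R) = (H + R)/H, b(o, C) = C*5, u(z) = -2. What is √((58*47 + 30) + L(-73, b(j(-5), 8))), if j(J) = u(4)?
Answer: √14689133/73 ≈ 52.502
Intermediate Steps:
j(J) = -2
b(o, C) = 5*C
L(H, R) = (H + R)/H
√((58*47 + 30) + L(-73, b(j(-5), 8))) = √((58*47 + 30) + (-73 + 5*8)/(-73)) = √((2726 + 30) - (-73 + 40)/73) = √(2756 - 1/73*(-33)) = √(2756 + 33/73) = √(201221/73) = √14689133/73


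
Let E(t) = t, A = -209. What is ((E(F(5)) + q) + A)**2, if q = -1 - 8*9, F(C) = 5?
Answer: 76729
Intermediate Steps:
q = -73 (q = -1 - 72 = -73)
((E(F(5)) + q) + A)**2 = ((5 - 73) - 209)**2 = (-68 - 209)**2 = (-277)**2 = 76729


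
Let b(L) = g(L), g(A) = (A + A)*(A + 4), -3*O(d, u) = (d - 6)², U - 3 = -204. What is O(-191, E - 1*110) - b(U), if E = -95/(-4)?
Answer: -276391/3 ≈ -92130.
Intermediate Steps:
U = -201 (U = 3 - 204 = -201)
E = 95/4 (E = -95*(-¼) = 95/4 ≈ 23.750)
O(d, u) = -(-6 + d)²/3 (O(d, u) = -(d - 6)²/3 = -(-6 + d)²/3)
g(A) = 2*A*(4 + A) (g(A) = (2*A)*(4 + A) = 2*A*(4 + A))
b(L) = 2*L*(4 + L)
O(-191, E - 1*110) - b(U) = -(-6 - 191)²/3 - 2*(-201)*(4 - 201) = -⅓*(-197)² - 2*(-201)*(-197) = -⅓*38809 - 1*79194 = -38809/3 - 79194 = -276391/3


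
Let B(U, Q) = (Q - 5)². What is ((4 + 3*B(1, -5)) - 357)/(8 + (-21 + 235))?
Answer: -53/222 ≈ -0.23874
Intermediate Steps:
B(U, Q) = (-5 + Q)²
((4 + 3*B(1, -5)) - 357)/(8 + (-21 + 235)) = ((4 + 3*(-5 - 5)²) - 357)/(8 + (-21 + 235)) = ((4 + 3*(-10)²) - 357)/(8 + 214) = ((4 + 3*100) - 357)/222 = ((4 + 300) - 357)*(1/222) = (304 - 357)*(1/222) = -53*1/222 = -53/222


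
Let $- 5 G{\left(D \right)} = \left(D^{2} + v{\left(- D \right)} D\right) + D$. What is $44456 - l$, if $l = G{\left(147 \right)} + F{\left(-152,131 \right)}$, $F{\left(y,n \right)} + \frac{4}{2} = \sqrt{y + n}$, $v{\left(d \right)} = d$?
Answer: $\frac{222437}{5} - i \sqrt{21} \approx 44487.0 - 4.5826 i$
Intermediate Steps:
$G{\left(D \right)} = - \frac{D}{5}$ ($G{\left(D \right)} = - \frac{\left(D^{2} + - D D\right) + D}{5} = - \frac{\left(D^{2} - D^{2}\right) + D}{5} = - \frac{0 + D}{5} = - \frac{D}{5}$)
$F{\left(y,n \right)} = -2 + \sqrt{n + y}$ ($F{\left(y,n \right)} = -2 + \sqrt{y + n} = -2 + \sqrt{n + y}$)
$l = - \frac{157}{5} + i \sqrt{21}$ ($l = \left(- \frac{1}{5}\right) 147 - \left(2 - \sqrt{131 - 152}\right) = - \frac{147}{5} - \left(2 - \sqrt{-21}\right) = - \frac{147}{5} - \left(2 - i \sqrt{21}\right) = - \frac{157}{5} + i \sqrt{21} \approx -31.4 + 4.5826 i$)
$44456 - l = 44456 - \left(- \frac{157}{5} + i \sqrt{21}\right) = 44456 + \left(\frac{157}{5} - i \sqrt{21}\right) = \frac{222437}{5} - i \sqrt{21}$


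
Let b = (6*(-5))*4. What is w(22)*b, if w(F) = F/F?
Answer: -120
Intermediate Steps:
w(F) = 1
b = -120 (b = -30*4 = -120)
w(22)*b = 1*(-120) = -120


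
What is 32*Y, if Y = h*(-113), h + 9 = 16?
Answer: -25312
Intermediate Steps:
h = 7 (h = -9 + 16 = 7)
Y = -791 (Y = 7*(-113) = -791)
32*Y = 32*(-791) = -25312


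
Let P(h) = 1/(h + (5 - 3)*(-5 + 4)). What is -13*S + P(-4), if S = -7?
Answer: 545/6 ≈ 90.833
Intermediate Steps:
P(h) = 1/(-2 + h) (P(h) = 1/(h + 2*(-1)) = 1/(h - 2) = 1/(-2 + h))
-13*S + P(-4) = -13*(-7) + 1/(-2 - 4) = 91 + 1/(-6) = 91 - 1/6 = 545/6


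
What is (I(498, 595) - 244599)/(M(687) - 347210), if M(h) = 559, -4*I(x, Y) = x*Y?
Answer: 637353/693302 ≈ 0.91930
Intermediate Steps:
I(x, Y) = -Y*x/4 (I(x, Y) = -x*Y/4 = -Y*x/4)
(I(498, 595) - 244599)/(M(687) - 347210) = (-¼*595*498 - 244599)/(559 - 347210) = (-148155/2 - 244599)/(-346651) = -637353/2*(-1/346651) = 637353/693302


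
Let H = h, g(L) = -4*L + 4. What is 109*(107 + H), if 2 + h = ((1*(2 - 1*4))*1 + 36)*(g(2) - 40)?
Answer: -151619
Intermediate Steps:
g(L) = 4 - 4*L
h = -1498 (h = -2 + ((1*(2 - 1*4))*1 + 36)*((4 - 4*2) - 40) = -2 + ((1*(2 - 4))*1 + 36)*((4 - 8) - 40) = -2 + ((1*(-2))*1 + 36)*(-4 - 40) = -2 + (-2*1 + 36)*(-44) = -2 + (-2 + 36)*(-44) = -2 + 34*(-44) = -2 - 1496 = -1498)
H = -1498
109*(107 + H) = 109*(107 - 1498) = 109*(-1391) = -151619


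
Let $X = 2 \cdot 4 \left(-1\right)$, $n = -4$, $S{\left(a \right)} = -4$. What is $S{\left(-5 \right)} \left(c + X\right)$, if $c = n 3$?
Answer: $80$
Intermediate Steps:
$X = -8$ ($X = 8 \left(-1\right) = -8$)
$c = -12$ ($c = \left(-4\right) 3 = -12$)
$S{\left(-5 \right)} \left(c + X\right) = - 4 \left(-12 - 8\right) = \left(-4\right) \left(-20\right) = 80$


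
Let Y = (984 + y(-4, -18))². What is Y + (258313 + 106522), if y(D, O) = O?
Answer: 1297991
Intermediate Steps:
Y = 933156 (Y = (984 - 18)² = 966² = 933156)
Y + (258313 + 106522) = 933156 + (258313 + 106522) = 933156 + 364835 = 1297991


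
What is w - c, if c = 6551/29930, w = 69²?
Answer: 142490179/29930 ≈ 4760.8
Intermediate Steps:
w = 4761
c = 6551/29930 (c = 6551*(1/29930) = 6551/29930 ≈ 0.21888)
w - c = 4761 - 1*6551/29930 = 4761 - 6551/29930 = 142490179/29930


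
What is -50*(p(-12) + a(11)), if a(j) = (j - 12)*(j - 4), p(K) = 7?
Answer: 0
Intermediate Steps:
a(j) = (-12 + j)*(-4 + j)
-50*(p(-12) + a(11)) = -50*(7 + (48 + 11² - 16*11)) = -50*(7 + (48 + 121 - 176)) = -50*(7 - 7) = -50*0 = 0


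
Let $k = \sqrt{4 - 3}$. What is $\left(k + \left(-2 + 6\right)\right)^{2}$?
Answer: $25$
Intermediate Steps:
$k = 1$ ($k = \sqrt{1} = 1$)
$\left(k + \left(-2 + 6\right)\right)^{2} = \left(1 + \left(-2 + 6\right)\right)^{2} = \left(1 + 4\right)^{2} = 5^{2} = 25$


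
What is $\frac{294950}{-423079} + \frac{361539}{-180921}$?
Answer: $- \frac{4045533481}{1500860309} \approx -2.6955$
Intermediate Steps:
$\frac{294950}{-423079} + \frac{361539}{-180921} = 294950 \left(- \frac{1}{423079}\right) + 361539 \left(- \frac{1}{180921}\right) = - \frac{17350}{24887} - \frac{120513}{60307} = - \frac{4045533481}{1500860309}$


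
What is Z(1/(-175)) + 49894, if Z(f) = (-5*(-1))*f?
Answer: 1746289/35 ≈ 49894.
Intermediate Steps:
Z(f) = 5*f
Z(1/(-175)) + 49894 = 5/(-175) + 49894 = 5*(-1/175) + 49894 = -1/35 + 49894 = 1746289/35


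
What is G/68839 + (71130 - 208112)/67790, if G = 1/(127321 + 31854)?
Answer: -150097311789636/74280538805675 ≈ -2.0207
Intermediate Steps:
G = 1/159175 ≈ 6.2824e-6
G/68839 + (71130 - 208112)/67790 = (1/159175)/68839 + (71130 - 208112)/67790 = (1/159175)*(1/68839) - 136982*1/67790 = 1/10957447825 - 68491/33895 = -150097311789636/74280538805675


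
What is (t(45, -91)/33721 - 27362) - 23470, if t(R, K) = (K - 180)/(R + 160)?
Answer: -351391704031/6912805 ≈ -50832.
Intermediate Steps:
t(R, K) = (-180 + K)/(160 + R)
(t(45, -91)/33721 - 27362) - 23470 = (((-180 - 91)/(160 + 45))/33721 - 27362) - 23470 = ((-271/205)*(1/33721) - 27362) - 23470 = (((1/205)*(-271))*(1/33721) - 27362) - 23470 = (-271/205*1/33721 - 27362) - 23470 = (-271/6912805 - 27362) - 23470 = -189148170681/6912805 - 23470 = -351391704031/6912805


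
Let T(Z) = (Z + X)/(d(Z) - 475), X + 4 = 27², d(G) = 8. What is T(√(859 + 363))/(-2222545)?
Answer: 145/207585703 + √1222/1037928515 ≈ 7.3219e-7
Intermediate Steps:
X = 725 (X = -4 + 27² = -4 + 729 = 725)
T(Z) = -725/467 - Z/467 (T(Z) = (Z + 725)/(8 - 475) = (725 + Z)/(-467) = (725 + Z)*(-1/467) = -725/467 - Z/467)
T(√(859 + 363))/(-2222545) = (-725/467 - √(859 + 363)/467)/(-2222545) = (-725/467 - √1222/467)*(-1/2222545) = 145/207585703 + √1222/1037928515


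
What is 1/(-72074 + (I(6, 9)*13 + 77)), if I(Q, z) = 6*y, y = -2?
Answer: -1/72153 ≈ -1.3859e-5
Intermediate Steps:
I(Q, z) = -12 (I(Q, z) = 6*(-2) = -12)
1/(-72074 + (I(6, 9)*13 + 77)) = 1/(-72074 + (-12*13 + 77)) = 1/(-72074 + (-156 + 77)) = 1/(-72074 - 79) = 1/(-72153) = -1/72153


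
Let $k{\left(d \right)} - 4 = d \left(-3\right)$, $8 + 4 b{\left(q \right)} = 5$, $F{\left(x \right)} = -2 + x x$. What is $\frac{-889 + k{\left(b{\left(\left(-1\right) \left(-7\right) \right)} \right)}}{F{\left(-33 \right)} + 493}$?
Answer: $- \frac{3531}{6320} \approx -0.5587$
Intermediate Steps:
$F{\left(x \right)} = -2 + x^{2}$
$b{\left(q \right)} = - \frac{3}{4}$ ($b{\left(q \right)} = -2 + \frac{1}{4} \cdot 5 = -2 + \frac{5}{4} = - \frac{3}{4}$)
$k{\left(d \right)} = 4 - 3 d$ ($k{\left(d \right)} = 4 + d \left(-3\right) = 4 - 3 d$)
$\frac{-889 + k{\left(b{\left(\left(-1\right) \left(-7\right) \right)} \right)}}{F{\left(-33 \right)} + 493} = \frac{-889 + \left(4 - - \frac{9}{4}\right)}{\left(-2 + \left(-33\right)^{2}\right) + 493} = \frac{-889 + \left(4 + \frac{9}{4}\right)}{\left(-2 + 1089\right) + 493} = \frac{-889 + \frac{25}{4}}{1087 + 493} = - \frac{3531}{4 \cdot 1580} = \left(- \frac{3531}{4}\right) \frac{1}{1580} = - \frac{3531}{6320}$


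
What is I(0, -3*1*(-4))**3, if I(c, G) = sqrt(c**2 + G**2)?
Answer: 1728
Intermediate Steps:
I(c, G) = sqrt(G**2 + c**2)
I(0, -3*1*(-4))**3 = (sqrt((-3*1*(-4))**2 + 0**2))**3 = (sqrt((-3*(-4))**2 + 0))**3 = (sqrt(12**2 + 0))**3 = (sqrt(144 + 0))**3 = (sqrt(144))**3 = 12**3 = 1728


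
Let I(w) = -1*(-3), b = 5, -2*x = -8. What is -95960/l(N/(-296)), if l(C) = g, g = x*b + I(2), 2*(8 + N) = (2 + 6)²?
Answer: -95960/23 ≈ -4172.2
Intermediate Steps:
x = 4 (x = -½*(-8) = 4)
N = 24 (N = -8 + (2 + 6)²/2 = -8 + (½)*8² = -8 + (½)*64 = -8 + 32 = 24)
I(w) = 3
g = 23 (g = 4*5 + 3 = 20 + 3 = 23)
l(C) = 23
-95960/l(N/(-296)) = -95960/23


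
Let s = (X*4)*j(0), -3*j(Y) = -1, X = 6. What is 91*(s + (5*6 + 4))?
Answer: 3822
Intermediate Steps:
j(Y) = ⅓ (j(Y) = -⅓*(-1) = ⅓)
s = 8 (s = (6*4)*(⅓) = 24*(⅓) = 8)
91*(s + (5*6 + 4)) = 91*(8 + (5*6 + 4)) = 91*(8 + (30 + 4)) = 91*(8 + 34) = 91*42 = 3822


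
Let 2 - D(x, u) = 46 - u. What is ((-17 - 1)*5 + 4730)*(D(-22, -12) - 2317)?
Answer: -11010720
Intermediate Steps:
D(x, u) = -44 + u (D(x, u) = 2 - (46 - u) = 2 + (-46 + u) = -44 + u)
((-17 - 1)*5 + 4730)*(D(-22, -12) - 2317) = ((-17 - 1)*5 + 4730)*((-44 - 12) - 2317) = (-18*5 + 4730)*(-56 - 2317) = (-90 + 4730)*(-2373) = 4640*(-2373) = -11010720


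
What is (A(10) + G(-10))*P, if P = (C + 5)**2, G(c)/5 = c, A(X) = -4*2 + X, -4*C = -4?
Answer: -1728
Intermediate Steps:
C = 1 (C = -1/4*(-4) = 1)
A(X) = -8 + X
G(c) = 5*c
P = 36 (P = (1 + 5)**2 = 6**2 = 36)
(A(10) + G(-10))*P = ((-8 + 10) + 5*(-10))*36 = (2 - 50)*36 = -48*36 = -1728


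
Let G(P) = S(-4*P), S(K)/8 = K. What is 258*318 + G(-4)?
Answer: 82172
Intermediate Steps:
S(K) = 8*K
G(P) = -32*P (G(P) = 8*(-4*P) = -32*P)
258*318 + G(-4) = 258*318 - 32*(-4) = 82044 + 128 = 82172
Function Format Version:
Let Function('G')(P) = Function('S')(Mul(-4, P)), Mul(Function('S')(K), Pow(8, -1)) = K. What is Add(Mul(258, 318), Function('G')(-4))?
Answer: 82172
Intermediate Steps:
Function('S')(K) = Mul(8, K)
Function('G')(P) = Mul(-32, P) (Function('G')(P) = Mul(8, Mul(-4, P)) = Mul(-32, P))
Add(Mul(258, 318), Function('G')(-4)) = Add(Mul(258, 318), Mul(-32, -4)) = Add(82044, 128) = 82172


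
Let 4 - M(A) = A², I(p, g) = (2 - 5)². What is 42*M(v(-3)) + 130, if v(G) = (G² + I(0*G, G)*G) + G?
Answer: -18224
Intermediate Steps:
I(p, g) = 9 (I(p, g) = (-3)² = 9)
v(G) = G² + 10*G (v(G) = (G² + 9*G) + G = G² + 10*G)
M(A) = 4 - A²
42*M(v(-3)) + 130 = 42*(4 - (-3*(10 - 3))²) + 130 = 42*(4 - (-3*7)²) + 130 = 42*(4 - 1*(-21)²) + 130 = 42*(4 - 1*441) + 130 = 42*(4 - 441) + 130 = 42*(-437) + 130 = -18354 + 130 = -18224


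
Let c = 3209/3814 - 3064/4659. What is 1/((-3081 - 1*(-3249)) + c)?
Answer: 17769426/2988528203 ≈ 0.0059459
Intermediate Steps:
c = 3264635/17769426 (c = 3209*(1/3814) - 3064*1/4659 = 3209/3814 - 3064/4659 = 3264635/17769426 ≈ 0.18372)
1/((-3081 - 1*(-3249)) + c) = 1/((-3081 - 1*(-3249)) + 3264635/17769426) = 1/((-3081 + 3249) + 3264635/17769426) = 1/(168 + 3264635/17769426) = 1/(2988528203/17769426) = 17769426/2988528203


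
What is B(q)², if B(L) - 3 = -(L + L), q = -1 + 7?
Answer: 81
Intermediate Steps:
q = 6
B(L) = 3 - 2*L (B(L) = 3 - (L + L) = 3 - 2*L)
B(q)² = (3 - 2*6)² = (3 - 12)² = (-9)² = 81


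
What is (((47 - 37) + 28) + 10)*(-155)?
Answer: -7440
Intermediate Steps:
(((47 - 37) + 28) + 10)*(-155) = ((10 + 28) + 10)*(-155) = (38 + 10)*(-155) = 48*(-155) = -7440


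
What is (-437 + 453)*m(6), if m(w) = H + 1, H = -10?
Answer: -144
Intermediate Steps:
m(w) = -9 (m(w) = -10 + 1 = -9)
(-437 + 453)*m(6) = (-437 + 453)*(-9) = 16*(-9) = -144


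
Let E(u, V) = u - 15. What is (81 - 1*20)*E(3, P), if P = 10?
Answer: -732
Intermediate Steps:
E(u, V) = -15 + u
(81 - 1*20)*E(3, P) = (81 - 1*20)*(-15 + 3) = (81 - 20)*(-12) = 61*(-12) = -732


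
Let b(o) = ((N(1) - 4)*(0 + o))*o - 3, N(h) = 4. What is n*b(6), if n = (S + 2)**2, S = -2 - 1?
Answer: -3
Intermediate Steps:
S = -3
n = 1 (n = (-3 + 2)**2 = (-1)**2 = 1)
b(o) = -3 (b(o) = ((4 - 4)*(0 + o))*o - 3 = (0*o)*o - 3 = 0*o - 3 = 0 - 3 = -3)
n*b(6) = 1*(-3) = -3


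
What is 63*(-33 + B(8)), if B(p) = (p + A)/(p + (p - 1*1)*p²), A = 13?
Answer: -315567/152 ≈ -2076.1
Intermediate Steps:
B(p) = (13 + p)/(p + p²*(-1 + p)) (B(p) = (p + 13)/(p + (p - 1*1)*p²) = (13 + p)/(p + (p - 1)*p²) = (13 + p)/(p + (-1 + p)*p²) = (13 + p)/(p + p²*(-1 + p)))
63*(-33 + B(8)) = 63*(-33 + (13 + 8)/(8*(1 + 8² - 1*8))) = 63*(-33 + (⅛)*21/(1 + 64 - 8)) = 63*(-33 + (⅛)*21/57) = 63*(-33 + (⅛)*(1/57)*21) = 63*(-33 + 7/152) = 63*(-5009/152) = -315567/152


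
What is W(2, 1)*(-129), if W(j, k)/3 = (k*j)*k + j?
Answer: -1548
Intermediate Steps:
W(j, k) = 3*j + 3*j*k² (W(j, k) = 3*((k*j)*k + j) = 3*((j*k)*k + j) = 3*(j*k² + j) = 3*(j + j*k²) = 3*j + 3*j*k²)
W(2, 1)*(-129) = (3*2*(1 + 1²))*(-129) = (3*2*(1 + 1))*(-129) = (3*2*2)*(-129) = 12*(-129) = -1548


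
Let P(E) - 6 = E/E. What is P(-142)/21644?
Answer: 1/3092 ≈ 0.00032342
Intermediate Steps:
P(E) = 7 (P(E) = 6 + E/E = 6 + 1 = 7)
P(-142)/21644 = 7/21644 = 7*(1/21644) = 1/3092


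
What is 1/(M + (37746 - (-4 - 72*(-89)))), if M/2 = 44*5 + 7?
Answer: 1/31796 ≈ 3.1450e-5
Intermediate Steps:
M = 454 (M = 2*(44*5 + 7) = 2*(220 + 7) = 2*227 = 454)
1/(M + (37746 - (-4 - 72*(-89)))) = 1/(454 + (37746 - (-4 - 72*(-89)))) = 1/(454 + (37746 - (-4 + 6408))) = 1/(454 + (37746 - 1*6404)) = 1/(454 + (37746 - 6404)) = 1/(454 + 31342) = 1/31796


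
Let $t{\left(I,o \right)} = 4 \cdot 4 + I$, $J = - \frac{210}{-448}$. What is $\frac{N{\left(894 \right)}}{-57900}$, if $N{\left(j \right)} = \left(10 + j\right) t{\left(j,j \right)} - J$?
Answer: $- \frac{5264893}{370560} \approx -14.208$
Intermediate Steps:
$J = \frac{15}{32}$ ($J = \left(-210\right) \left(- \frac{1}{448}\right) = \frac{15}{32} \approx 0.46875$)
$t{\left(I,o \right)} = 16 + I$
$N{\left(j \right)} = - \frac{15}{32} + \left(10 + j\right) \left(16 + j\right)$ ($N{\left(j \right)} = \left(10 + j\right) \left(16 + j\right) - \frac{15}{32} = - \frac{15}{32} + \left(10 + j\right) \left(16 + j\right)$)
$\frac{N{\left(894 \right)}}{-57900} = \frac{\frac{5105}{32} + 894^{2} + 26 \cdot 894}{-57900} = \left(\frac{5105}{32} + 799236 + 23244\right) \left(- \frac{1}{57900}\right) = \frac{26324465}{32} \left(- \frac{1}{57900}\right) = - \frac{5264893}{370560}$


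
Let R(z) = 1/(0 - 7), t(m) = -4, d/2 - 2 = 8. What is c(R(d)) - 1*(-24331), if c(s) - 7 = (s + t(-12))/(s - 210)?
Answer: 35801227/1471 ≈ 24338.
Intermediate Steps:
d = 20 (d = 4 + 2*8 = 4 + 16 = 20)
R(z) = -⅐ (R(z) = 1/(-7) = -⅐)
c(s) = 7 + (-4 + s)/(-210 + s) (c(s) = 7 + (s - 4)/(s - 210) = 7 + (-4 + s)/(-210 + s))
c(R(d)) - 1*(-24331) = 2*(-737 + 4*(-⅐))/(-210 - ⅐) - 1*(-24331) = 2*(-737 - 4/7)/(-1471/7) + 24331 = 2*(-7/1471)*(-5163/7) + 24331 = 10326/1471 + 24331 = 35801227/1471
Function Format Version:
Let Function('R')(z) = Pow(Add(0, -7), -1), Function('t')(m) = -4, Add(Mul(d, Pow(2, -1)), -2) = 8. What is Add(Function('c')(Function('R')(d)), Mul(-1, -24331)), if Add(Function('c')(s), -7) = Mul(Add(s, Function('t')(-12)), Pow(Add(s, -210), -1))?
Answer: Rational(35801227, 1471) ≈ 24338.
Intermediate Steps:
d = 20 (d = Add(4, Mul(2, 8)) = Add(4, 16) = 20)
Function('R')(z) = Rational(-1, 7) (Function('R')(z) = Pow(-7, -1) = Rational(-1, 7))
Function('c')(s) = Add(7, Mul(Pow(Add(-210, s), -1), Add(-4, s))) (Function('c')(s) = Add(7, Mul(Add(s, -4), Pow(Add(s, -210), -1))) = Add(7, Mul(Add(-4, s), Pow(Add(-210, s), -1))) = Add(7, Mul(Pow(Add(-210, s), -1), Add(-4, s))))
Add(Function('c')(Function('R')(d)), Mul(-1, -24331)) = Add(Mul(2, Pow(Add(-210, Rational(-1, 7)), -1), Add(-737, Mul(4, Rational(-1, 7)))), Mul(-1, -24331)) = Add(Mul(2, Pow(Rational(-1471, 7), -1), Add(-737, Rational(-4, 7))), 24331) = Add(Mul(2, Rational(-7, 1471), Rational(-5163, 7)), 24331) = Add(Rational(10326, 1471), 24331) = Rational(35801227, 1471)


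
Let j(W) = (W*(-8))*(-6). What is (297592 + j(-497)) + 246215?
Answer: 519951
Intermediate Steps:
j(W) = 48*W (j(W) = -8*W*(-6) = 48*W)
(297592 + j(-497)) + 246215 = (297592 + 48*(-497)) + 246215 = (297592 - 23856) + 246215 = 273736 + 246215 = 519951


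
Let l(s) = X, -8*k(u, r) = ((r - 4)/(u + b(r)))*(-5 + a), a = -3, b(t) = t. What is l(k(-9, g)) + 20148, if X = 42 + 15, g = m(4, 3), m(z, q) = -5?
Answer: 20205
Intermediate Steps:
g = -5
k(u, r) = (-4 + r)/(r + u) (k(u, r) = -(r - 4)/(u + r)*(-5 - 3)/8 = -(-4 + r)/(r + u)*(-8)/8 = -(-1)*(-4 + r)/(r + u) = (-4 + r)/(r + u))
X = 57
l(s) = 57
l(k(-9, g)) + 20148 = 57 + 20148 = 20205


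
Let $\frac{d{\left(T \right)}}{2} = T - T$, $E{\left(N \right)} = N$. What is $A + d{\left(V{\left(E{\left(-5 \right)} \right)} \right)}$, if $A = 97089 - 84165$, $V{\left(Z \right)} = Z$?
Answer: $12924$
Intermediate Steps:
$d{\left(T \right)} = 0$ ($d{\left(T \right)} = 2 \left(T - T\right) = 2 \cdot 0 = 0$)
$A = 12924$
$A + d{\left(V{\left(E{\left(-5 \right)} \right)} \right)} = 12924 + 0 = 12924$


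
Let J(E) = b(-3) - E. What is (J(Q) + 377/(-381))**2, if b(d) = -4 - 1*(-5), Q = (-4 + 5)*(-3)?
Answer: 1315609/145161 ≈ 9.0631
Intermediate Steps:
Q = -3 (Q = 1*(-3) = -3)
b(d) = 1 (b(d) = -4 + 5 = 1)
J(E) = 1 - E
(J(Q) + 377/(-381))**2 = ((1 - 1*(-3)) + 377/(-381))**2 = ((1 + 3) + 377*(-1/381))**2 = (4 - 377/381)**2 = (1147/381)**2 = 1315609/145161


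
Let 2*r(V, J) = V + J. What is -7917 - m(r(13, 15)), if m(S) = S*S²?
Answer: -10661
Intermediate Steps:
r(V, J) = J/2 + V/2 (r(V, J) = (V + J)/2 = (J + V)/2 = J/2 + V/2)
m(S) = S³
-7917 - m(r(13, 15)) = -7917 - ((½)*15 + (½)*13)³ = -7917 - (15/2 + 13/2)³ = -7917 - 1*14³ = -7917 - 1*2744 = -7917 - 2744 = -10661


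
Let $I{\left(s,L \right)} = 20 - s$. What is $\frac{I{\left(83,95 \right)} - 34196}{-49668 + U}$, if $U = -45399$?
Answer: $\frac{34259}{95067} \approx 0.36037$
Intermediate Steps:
$\frac{I{\left(83,95 \right)} - 34196}{-49668 + U} = \frac{\left(20 - 83\right) - 34196}{-49668 - 45399} = \frac{\left(20 - 83\right) - 34196}{-95067} = \left(-63 - 34196\right) \left(- \frac{1}{95067}\right) = \left(-34259\right) \left(- \frac{1}{95067}\right) = \frac{34259}{95067}$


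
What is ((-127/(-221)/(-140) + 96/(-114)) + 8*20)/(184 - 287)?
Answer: -93560147/60549580 ≈ -1.5452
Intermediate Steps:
((-127/(-221)/(-140) + 96/(-114)) + 8*20)/(184 - 287) = ((-127*(-1/221)*(-1/140) + 96*(-1/114)) + 160)/(-103) = (((127/221)*(-1/140) - 16/19) + 160)*(-1/103) = ((-127/30940 - 16/19) + 160)*(-1/103) = (-497453/587860 + 160)*(-1/103) = (93560147/587860)*(-1/103) = -93560147/60549580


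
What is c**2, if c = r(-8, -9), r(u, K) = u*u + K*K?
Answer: 21025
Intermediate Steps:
r(u, K) = K**2 + u**2 (r(u, K) = u**2 + K**2 = K**2 + u**2)
c = 145 (c = (-9)**2 + (-8)**2 = 81 + 64 = 145)
c**2 = 145**2 = 21025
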